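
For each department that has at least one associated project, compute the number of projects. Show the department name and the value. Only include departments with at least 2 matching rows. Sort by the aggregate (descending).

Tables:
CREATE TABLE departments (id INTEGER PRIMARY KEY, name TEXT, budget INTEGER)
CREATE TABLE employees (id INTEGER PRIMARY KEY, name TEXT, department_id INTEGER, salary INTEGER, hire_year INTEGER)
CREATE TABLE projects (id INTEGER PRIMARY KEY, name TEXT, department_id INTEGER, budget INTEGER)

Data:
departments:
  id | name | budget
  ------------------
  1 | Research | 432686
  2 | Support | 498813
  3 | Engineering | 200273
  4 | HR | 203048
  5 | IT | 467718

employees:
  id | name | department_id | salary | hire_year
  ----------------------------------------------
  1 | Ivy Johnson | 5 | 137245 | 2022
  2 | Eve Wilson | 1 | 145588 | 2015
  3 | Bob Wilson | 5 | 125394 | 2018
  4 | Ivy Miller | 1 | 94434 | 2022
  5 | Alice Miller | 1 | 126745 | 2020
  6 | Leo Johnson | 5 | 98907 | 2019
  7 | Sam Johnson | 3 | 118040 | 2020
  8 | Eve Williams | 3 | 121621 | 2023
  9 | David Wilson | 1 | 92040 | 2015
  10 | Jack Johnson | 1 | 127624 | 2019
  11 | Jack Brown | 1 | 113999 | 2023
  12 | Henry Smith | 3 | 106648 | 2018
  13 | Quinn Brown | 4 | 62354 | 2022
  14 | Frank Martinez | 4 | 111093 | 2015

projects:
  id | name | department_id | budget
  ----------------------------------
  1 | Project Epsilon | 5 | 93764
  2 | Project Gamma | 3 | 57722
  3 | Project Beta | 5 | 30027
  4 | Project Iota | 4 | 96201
SELECT p.name, COUNT(*) AS n FROM projects c JOIN departments p ON c.department_id = p.id GROUP BY p.id, p.name HAVING COUNT(*) >= 2 ORDER BY n DESC

Execution result:
name | n
IT | 2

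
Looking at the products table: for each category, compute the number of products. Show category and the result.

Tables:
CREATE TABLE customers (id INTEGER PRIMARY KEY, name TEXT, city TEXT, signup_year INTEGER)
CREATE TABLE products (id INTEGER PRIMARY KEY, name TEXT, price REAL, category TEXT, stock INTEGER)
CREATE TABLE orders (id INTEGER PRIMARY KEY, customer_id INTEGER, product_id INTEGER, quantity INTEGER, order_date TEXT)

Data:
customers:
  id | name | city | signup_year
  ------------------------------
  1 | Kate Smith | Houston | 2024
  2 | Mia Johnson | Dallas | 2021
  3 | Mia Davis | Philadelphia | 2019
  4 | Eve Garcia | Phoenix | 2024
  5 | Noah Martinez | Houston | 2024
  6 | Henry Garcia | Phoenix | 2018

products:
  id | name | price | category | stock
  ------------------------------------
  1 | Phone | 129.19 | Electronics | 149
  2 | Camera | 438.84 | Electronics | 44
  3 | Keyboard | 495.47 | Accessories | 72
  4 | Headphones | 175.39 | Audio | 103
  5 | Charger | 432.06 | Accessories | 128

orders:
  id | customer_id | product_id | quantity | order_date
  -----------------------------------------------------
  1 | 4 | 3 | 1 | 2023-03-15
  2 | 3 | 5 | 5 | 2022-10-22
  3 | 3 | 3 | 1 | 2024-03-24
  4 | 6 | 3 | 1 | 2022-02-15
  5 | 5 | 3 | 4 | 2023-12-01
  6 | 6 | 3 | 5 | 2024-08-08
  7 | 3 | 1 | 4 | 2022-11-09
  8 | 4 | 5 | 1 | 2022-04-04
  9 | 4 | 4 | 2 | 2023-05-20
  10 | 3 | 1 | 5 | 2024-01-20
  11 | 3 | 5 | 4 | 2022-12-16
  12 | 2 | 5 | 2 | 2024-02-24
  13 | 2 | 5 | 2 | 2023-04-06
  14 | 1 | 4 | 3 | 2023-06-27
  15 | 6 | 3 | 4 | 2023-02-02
SELECT category, COUNT(*) AS n FROM products GROUP BY category

Execution result:
category | n
Accessories | 2
Audio | 1
Electronics | 2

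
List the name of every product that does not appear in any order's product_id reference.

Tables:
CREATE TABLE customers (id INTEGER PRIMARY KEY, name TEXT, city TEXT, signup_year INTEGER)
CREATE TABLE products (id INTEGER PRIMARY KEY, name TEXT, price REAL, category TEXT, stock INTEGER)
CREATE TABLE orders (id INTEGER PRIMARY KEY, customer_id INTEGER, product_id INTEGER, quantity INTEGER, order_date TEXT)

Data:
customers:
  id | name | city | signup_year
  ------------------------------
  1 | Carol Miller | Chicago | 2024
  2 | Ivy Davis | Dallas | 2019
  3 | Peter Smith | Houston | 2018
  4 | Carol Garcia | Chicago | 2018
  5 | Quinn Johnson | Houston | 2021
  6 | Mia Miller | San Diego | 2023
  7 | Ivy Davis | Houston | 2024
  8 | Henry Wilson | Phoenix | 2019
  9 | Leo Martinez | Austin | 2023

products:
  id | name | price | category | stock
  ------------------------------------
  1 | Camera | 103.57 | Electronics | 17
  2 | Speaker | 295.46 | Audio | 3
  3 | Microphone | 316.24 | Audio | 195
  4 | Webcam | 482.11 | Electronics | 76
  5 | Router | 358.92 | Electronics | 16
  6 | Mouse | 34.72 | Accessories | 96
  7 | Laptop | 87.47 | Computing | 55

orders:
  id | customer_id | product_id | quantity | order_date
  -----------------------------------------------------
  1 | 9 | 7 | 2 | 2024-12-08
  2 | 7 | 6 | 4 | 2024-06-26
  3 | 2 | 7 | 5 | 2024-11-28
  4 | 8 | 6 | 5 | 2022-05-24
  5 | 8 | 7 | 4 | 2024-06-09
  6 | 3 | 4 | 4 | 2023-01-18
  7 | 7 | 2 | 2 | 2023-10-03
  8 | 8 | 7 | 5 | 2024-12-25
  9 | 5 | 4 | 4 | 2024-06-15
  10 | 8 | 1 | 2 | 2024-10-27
SELECT p.name FROM products p LEFT JOIN orders c ON c.product_id = p.id WHERE c.id IS NULL

Execution result:
name
Microphone
Router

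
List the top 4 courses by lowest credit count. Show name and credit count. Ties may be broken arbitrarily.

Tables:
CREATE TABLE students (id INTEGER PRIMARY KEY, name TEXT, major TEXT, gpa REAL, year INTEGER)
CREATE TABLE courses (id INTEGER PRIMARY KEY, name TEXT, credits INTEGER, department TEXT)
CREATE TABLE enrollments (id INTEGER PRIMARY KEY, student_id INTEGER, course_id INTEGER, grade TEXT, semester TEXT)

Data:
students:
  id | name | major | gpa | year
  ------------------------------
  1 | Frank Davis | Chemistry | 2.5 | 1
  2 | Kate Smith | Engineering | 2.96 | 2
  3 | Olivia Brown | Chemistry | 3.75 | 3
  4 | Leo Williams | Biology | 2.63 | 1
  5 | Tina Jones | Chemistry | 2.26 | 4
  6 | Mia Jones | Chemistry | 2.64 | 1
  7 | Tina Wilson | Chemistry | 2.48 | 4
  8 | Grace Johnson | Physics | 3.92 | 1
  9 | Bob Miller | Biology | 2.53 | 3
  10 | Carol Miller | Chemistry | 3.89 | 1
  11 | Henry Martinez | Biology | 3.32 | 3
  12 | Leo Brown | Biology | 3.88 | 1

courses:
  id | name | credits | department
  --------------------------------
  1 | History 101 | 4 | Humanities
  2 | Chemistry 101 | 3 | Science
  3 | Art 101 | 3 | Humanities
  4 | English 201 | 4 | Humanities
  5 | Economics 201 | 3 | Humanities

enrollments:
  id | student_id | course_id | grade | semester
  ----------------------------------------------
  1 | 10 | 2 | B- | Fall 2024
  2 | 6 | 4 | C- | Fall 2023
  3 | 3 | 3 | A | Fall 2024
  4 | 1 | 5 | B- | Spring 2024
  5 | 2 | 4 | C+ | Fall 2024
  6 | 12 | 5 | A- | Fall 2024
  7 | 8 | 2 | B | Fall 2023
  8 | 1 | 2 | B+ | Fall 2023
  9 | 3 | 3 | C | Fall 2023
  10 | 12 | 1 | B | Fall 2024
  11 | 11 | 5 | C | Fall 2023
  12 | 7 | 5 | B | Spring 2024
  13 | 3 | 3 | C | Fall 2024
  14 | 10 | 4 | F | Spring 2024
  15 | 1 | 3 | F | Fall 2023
SELECT name, credits FROM courses ORDER BY credits ASC LIMIT 4

Execution result:
name | credits
Chemistry 101 | 3
Art 101 | 3
Economics 201 | 3
History 101 | 4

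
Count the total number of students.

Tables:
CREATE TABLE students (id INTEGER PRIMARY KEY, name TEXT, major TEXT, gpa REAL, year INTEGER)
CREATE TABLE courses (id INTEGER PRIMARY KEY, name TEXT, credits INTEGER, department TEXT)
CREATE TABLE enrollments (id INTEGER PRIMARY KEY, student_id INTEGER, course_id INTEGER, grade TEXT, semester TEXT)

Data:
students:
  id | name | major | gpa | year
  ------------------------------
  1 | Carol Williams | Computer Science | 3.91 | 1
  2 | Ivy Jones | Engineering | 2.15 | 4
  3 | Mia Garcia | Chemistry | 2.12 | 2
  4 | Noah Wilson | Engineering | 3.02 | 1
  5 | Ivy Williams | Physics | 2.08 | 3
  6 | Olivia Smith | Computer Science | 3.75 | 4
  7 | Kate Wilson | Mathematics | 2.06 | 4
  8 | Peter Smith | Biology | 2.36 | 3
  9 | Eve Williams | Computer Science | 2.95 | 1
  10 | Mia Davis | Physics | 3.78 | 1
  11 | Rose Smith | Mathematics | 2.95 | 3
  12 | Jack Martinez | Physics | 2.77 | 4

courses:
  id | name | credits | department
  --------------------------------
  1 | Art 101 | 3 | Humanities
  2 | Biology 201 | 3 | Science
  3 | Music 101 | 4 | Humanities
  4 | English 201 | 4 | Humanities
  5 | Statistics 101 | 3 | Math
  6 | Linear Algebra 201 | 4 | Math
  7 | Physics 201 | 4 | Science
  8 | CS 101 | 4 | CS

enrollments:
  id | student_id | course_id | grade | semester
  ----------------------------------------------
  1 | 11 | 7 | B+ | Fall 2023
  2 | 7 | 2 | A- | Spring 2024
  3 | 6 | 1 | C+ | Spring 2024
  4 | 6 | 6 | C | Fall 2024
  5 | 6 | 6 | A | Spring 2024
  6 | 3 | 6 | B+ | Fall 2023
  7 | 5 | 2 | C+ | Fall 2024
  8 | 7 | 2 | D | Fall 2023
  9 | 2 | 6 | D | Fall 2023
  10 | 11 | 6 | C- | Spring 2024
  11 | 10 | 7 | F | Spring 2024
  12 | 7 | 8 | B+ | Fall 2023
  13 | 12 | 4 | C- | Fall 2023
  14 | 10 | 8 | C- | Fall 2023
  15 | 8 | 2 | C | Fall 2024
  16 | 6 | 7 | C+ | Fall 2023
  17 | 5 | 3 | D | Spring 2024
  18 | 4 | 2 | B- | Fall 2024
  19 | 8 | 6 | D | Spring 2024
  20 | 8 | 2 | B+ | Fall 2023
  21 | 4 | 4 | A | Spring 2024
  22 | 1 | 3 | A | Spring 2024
SELECT COUNT(*) FROM students

Execution result:
12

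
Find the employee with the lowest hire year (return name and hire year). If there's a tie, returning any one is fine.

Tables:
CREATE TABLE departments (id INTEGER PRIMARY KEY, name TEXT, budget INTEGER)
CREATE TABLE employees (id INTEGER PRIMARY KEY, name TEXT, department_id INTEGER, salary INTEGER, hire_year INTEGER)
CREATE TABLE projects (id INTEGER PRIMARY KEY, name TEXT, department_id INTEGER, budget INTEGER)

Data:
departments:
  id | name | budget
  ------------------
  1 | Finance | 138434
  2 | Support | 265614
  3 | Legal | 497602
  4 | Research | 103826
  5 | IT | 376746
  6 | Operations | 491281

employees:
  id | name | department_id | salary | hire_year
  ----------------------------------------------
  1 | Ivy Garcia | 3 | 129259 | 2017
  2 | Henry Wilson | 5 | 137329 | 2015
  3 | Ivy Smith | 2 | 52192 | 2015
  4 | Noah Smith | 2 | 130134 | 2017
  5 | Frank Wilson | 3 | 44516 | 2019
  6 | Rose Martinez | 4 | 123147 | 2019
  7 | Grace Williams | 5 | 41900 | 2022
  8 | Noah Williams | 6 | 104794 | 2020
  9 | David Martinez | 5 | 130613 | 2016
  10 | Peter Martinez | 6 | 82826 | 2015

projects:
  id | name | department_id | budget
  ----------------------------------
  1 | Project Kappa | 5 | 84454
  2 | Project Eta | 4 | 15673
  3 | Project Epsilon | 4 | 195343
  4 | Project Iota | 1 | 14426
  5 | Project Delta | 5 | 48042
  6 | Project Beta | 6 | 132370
SELECT name, hire_year FROM employees ORDER BY hire_year ASC LIMIT 1

Execution result:
name | hire_year
Henry Wilson | 2015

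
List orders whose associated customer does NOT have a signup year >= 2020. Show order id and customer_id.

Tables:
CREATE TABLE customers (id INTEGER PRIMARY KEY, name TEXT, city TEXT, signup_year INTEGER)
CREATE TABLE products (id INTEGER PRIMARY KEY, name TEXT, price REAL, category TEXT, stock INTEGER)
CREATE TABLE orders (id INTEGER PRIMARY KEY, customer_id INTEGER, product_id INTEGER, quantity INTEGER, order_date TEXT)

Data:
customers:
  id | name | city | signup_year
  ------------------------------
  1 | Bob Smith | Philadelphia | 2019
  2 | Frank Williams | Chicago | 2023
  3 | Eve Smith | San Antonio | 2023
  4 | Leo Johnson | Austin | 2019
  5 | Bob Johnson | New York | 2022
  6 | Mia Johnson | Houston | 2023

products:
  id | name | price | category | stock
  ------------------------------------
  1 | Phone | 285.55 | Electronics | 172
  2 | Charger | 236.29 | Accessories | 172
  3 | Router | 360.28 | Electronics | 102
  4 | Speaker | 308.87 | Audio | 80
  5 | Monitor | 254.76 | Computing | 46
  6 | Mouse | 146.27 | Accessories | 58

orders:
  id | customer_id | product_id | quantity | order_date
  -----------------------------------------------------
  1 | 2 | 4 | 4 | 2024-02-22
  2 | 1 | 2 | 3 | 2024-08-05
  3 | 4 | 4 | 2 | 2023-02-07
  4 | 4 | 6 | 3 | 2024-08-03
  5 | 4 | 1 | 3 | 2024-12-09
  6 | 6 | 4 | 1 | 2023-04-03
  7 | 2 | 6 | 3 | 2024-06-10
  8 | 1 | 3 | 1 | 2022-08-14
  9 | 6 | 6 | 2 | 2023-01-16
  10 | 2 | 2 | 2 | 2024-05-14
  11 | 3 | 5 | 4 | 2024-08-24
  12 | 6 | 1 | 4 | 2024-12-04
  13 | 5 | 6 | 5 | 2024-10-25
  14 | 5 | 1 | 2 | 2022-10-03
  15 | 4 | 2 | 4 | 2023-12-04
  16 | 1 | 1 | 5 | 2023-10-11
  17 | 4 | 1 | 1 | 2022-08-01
SELECT id, customer_id FROM orders WHERE customer_id NOT IN (SELECT id FROM customers WHERE signup_year >= 2020)

Execution result:
id | customer_id
2 | 1
3 | 4
4 | 4
5 | 4
8 | 1
15 | 4
16 | 1
17 | 4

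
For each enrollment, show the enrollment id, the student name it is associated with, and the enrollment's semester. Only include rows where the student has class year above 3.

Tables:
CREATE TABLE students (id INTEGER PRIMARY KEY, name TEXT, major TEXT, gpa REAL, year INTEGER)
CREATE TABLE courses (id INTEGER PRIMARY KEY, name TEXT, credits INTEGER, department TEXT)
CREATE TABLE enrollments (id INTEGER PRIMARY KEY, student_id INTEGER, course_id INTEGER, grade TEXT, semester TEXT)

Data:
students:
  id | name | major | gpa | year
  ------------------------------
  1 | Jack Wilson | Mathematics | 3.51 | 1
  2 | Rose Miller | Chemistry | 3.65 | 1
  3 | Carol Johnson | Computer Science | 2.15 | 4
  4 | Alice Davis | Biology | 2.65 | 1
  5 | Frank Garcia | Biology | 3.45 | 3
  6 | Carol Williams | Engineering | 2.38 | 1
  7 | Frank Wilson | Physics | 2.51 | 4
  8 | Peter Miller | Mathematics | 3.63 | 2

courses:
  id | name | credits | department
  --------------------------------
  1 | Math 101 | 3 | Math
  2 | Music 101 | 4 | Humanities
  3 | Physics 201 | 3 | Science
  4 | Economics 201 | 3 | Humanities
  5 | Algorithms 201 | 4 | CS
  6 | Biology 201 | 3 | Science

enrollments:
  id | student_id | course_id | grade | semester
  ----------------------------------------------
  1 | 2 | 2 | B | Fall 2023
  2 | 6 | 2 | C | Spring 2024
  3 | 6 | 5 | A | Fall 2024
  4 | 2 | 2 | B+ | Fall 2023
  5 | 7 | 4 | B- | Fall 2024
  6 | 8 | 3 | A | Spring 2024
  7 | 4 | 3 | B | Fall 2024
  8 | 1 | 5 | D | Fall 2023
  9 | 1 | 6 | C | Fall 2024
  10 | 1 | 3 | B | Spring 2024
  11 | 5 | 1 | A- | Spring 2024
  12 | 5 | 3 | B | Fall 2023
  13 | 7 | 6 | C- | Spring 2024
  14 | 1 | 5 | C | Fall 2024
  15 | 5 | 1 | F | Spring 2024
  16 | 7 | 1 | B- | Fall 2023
SELECT c.id, p.name AS student, c.semester FROM enrollments c JOIN students p ON c.student_id = p.id WHERE p.year > 3

Execution result:
id | student | semester
5 | Frank Wilson | Fall 2024
13 | Frank Wilson | Spring 2024
16 | Frank Wilson | Fall 2023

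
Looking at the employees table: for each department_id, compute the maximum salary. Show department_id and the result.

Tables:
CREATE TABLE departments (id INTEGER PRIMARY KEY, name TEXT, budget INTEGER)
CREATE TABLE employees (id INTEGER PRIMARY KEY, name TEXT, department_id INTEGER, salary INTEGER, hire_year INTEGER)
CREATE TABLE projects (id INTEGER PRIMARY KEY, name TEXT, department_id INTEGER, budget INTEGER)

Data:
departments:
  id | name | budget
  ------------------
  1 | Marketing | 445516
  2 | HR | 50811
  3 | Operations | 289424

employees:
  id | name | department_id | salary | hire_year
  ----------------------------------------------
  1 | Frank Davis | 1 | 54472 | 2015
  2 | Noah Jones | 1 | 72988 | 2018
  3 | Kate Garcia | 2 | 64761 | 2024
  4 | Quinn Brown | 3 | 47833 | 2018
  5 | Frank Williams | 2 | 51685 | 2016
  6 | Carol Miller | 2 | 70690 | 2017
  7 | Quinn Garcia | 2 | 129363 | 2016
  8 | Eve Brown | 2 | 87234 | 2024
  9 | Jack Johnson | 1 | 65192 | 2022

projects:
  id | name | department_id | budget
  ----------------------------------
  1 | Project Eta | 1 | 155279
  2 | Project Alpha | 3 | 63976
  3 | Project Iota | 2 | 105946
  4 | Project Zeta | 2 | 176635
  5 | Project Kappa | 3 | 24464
SELECT department_id, MAX(salary) AS max_salary FROM employees GROUP BY department_id

Execution result:
department_id | max_salary
1 | 72988
2 | 129363
3 | 47833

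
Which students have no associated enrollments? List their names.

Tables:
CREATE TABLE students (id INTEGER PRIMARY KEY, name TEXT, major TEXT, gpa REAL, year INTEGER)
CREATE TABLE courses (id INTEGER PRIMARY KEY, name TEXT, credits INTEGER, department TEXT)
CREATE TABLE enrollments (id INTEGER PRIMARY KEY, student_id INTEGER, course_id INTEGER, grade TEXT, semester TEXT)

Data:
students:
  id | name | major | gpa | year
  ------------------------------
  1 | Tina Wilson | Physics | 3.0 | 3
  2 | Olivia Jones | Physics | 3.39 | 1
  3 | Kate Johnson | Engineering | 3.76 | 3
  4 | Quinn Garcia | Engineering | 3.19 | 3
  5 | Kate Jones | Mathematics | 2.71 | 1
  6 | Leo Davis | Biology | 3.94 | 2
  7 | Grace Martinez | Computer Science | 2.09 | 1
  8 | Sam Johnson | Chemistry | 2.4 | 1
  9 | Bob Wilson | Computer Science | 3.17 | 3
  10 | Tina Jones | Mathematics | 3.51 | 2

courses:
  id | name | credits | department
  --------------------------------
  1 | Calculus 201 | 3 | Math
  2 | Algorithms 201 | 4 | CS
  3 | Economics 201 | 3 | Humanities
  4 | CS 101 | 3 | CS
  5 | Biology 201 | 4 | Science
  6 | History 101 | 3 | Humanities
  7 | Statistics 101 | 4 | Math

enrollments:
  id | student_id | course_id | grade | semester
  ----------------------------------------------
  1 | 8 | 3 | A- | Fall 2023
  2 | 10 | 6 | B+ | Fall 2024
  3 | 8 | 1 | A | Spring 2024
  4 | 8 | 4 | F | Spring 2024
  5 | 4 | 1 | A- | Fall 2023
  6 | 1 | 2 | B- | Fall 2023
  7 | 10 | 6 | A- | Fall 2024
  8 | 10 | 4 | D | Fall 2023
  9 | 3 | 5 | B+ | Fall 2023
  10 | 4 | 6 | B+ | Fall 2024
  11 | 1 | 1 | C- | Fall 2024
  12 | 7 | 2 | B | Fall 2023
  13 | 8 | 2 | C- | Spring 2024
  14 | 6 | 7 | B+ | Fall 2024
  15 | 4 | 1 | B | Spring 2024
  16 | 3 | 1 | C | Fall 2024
SELECT p.name FROM students p LEFT JOIN enrollments c ON c.student_id = p.id WHERE c.id IS NULL

Execution result:
name
Olivia Jones
Kate Jones
Bob Wilson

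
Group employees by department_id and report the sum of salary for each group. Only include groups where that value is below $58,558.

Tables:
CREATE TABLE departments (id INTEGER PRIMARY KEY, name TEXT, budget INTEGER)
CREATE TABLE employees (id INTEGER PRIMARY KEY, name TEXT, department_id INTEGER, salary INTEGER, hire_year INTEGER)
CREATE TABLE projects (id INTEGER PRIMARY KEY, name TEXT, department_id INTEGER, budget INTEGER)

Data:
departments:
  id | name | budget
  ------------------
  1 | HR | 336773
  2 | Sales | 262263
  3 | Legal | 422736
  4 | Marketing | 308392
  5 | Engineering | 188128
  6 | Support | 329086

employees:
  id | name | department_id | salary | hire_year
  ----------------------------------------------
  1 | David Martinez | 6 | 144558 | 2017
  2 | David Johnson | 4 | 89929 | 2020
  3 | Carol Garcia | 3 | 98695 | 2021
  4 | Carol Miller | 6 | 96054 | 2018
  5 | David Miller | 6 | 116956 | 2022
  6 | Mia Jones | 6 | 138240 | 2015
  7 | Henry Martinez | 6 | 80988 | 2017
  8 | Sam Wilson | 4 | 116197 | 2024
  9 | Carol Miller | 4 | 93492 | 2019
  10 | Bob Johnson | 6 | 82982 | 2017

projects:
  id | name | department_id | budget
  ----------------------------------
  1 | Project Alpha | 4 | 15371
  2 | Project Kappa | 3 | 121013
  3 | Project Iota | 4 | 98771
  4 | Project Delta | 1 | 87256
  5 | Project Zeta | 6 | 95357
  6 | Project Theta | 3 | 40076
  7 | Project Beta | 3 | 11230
SELECT department_id, SUM(salary) AS sum_salary FROM employees GROUP BY department_id HAVING SUM(salary) < 58558

Execution result:
(no rows)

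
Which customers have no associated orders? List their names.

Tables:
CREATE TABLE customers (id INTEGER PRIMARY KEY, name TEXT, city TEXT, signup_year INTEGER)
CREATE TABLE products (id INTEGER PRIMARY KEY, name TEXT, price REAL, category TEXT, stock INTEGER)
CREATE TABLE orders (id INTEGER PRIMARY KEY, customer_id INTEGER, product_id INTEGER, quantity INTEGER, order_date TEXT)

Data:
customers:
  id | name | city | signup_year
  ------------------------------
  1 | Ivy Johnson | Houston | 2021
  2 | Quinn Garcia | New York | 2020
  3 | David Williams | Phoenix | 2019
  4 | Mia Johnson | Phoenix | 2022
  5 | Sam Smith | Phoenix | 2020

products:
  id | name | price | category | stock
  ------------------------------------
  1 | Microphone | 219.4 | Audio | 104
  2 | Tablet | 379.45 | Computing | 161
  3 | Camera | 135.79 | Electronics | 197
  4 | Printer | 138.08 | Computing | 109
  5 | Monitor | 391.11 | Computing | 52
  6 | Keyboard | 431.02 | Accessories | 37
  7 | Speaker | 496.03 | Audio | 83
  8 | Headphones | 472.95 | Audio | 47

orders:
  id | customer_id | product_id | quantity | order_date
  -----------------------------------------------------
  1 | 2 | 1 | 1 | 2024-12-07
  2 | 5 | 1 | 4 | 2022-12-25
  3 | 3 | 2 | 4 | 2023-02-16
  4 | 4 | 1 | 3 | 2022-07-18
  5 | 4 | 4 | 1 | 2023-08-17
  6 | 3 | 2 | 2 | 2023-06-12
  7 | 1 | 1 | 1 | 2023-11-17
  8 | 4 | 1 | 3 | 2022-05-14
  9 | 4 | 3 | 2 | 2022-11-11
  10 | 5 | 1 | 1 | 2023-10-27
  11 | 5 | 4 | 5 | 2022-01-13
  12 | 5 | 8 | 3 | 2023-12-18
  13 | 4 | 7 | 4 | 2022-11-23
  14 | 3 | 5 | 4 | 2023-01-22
SELECT p.name FROM customers p LEFT JOIN orders c ON c.customer_id = p.id WHERE c.id IS NULL

Execution result:
(no rows)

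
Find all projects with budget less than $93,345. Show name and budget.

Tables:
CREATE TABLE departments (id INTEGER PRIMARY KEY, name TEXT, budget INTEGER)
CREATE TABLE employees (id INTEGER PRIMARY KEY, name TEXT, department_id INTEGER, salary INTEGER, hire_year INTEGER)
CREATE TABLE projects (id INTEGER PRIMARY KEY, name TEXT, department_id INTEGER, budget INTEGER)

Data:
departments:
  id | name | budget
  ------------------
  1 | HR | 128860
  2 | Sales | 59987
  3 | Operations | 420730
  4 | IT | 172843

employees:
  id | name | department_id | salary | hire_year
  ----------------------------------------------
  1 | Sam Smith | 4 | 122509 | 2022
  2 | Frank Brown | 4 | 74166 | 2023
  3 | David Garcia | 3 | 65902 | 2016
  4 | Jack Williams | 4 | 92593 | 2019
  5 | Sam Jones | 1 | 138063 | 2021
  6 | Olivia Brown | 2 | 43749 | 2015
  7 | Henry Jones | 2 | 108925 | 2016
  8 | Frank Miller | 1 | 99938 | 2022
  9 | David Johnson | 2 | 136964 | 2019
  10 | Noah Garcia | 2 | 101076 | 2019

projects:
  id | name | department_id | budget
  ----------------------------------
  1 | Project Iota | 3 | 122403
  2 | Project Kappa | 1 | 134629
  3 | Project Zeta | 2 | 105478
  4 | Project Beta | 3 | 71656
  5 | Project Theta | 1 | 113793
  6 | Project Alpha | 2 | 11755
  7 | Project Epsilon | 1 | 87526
SELECT name, budget FROM projects WHERE budget < 93345

Execution result:
name | budget
Project Beta | 71656
Project Alpha | 11755
Project Epsilon | 87526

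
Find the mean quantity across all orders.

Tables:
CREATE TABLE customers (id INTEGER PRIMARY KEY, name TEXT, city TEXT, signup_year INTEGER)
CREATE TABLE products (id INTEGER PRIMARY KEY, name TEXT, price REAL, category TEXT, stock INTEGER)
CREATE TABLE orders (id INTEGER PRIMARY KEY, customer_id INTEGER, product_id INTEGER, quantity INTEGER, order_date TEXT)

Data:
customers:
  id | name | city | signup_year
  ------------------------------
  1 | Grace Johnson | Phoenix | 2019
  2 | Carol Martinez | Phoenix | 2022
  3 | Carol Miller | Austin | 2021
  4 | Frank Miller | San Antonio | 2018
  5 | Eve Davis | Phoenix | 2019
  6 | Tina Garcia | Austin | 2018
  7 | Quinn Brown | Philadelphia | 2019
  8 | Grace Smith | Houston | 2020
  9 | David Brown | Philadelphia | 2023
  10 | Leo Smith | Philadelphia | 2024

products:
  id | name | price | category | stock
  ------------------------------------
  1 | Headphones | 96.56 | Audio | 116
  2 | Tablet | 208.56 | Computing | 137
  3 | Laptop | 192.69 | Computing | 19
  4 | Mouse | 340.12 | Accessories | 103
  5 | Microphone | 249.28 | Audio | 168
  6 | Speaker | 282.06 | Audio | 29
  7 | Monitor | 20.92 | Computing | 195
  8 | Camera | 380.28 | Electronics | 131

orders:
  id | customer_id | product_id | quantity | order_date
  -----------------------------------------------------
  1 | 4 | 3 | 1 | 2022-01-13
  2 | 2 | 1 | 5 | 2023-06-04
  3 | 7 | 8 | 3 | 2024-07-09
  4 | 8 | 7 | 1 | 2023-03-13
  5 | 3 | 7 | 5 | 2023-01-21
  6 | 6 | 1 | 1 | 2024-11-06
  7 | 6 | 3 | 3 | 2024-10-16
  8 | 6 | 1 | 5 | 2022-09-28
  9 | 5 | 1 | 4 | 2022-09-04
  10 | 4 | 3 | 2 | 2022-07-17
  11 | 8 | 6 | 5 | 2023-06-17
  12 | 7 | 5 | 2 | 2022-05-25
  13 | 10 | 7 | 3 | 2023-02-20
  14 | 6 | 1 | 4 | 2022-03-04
SELECT AVG(quantity) FROM orders

Execution result:
3.14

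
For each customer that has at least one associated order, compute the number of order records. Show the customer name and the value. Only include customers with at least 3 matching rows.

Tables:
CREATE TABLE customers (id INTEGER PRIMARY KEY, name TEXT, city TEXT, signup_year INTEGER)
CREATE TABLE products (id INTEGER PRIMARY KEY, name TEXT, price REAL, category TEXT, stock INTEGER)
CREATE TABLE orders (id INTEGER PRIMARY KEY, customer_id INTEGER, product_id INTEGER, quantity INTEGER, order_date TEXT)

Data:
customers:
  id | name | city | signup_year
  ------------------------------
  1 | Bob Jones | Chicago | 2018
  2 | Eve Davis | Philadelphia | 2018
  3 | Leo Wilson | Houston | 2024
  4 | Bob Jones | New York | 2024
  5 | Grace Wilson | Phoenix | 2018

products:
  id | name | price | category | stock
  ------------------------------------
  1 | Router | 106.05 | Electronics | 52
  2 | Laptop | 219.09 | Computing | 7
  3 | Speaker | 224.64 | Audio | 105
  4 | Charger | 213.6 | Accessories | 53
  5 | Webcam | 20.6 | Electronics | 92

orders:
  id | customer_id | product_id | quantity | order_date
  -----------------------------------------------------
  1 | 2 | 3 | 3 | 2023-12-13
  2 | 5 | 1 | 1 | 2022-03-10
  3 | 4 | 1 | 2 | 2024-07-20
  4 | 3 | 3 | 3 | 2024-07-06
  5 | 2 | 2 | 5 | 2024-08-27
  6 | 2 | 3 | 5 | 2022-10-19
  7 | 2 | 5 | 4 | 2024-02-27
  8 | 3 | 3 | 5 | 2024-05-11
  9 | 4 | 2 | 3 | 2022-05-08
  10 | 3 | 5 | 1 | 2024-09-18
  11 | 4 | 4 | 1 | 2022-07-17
SELECT p.name, COUNT(*) AS n FROM orders c JOIN customers p ON c.customer_id = p.id GROUP BY p.id, p.name HAVING COUNT(*) >= 3

Execution result:
name | n
Eve Davis | 4
Leo Wilson | 3
Bob Jones | 3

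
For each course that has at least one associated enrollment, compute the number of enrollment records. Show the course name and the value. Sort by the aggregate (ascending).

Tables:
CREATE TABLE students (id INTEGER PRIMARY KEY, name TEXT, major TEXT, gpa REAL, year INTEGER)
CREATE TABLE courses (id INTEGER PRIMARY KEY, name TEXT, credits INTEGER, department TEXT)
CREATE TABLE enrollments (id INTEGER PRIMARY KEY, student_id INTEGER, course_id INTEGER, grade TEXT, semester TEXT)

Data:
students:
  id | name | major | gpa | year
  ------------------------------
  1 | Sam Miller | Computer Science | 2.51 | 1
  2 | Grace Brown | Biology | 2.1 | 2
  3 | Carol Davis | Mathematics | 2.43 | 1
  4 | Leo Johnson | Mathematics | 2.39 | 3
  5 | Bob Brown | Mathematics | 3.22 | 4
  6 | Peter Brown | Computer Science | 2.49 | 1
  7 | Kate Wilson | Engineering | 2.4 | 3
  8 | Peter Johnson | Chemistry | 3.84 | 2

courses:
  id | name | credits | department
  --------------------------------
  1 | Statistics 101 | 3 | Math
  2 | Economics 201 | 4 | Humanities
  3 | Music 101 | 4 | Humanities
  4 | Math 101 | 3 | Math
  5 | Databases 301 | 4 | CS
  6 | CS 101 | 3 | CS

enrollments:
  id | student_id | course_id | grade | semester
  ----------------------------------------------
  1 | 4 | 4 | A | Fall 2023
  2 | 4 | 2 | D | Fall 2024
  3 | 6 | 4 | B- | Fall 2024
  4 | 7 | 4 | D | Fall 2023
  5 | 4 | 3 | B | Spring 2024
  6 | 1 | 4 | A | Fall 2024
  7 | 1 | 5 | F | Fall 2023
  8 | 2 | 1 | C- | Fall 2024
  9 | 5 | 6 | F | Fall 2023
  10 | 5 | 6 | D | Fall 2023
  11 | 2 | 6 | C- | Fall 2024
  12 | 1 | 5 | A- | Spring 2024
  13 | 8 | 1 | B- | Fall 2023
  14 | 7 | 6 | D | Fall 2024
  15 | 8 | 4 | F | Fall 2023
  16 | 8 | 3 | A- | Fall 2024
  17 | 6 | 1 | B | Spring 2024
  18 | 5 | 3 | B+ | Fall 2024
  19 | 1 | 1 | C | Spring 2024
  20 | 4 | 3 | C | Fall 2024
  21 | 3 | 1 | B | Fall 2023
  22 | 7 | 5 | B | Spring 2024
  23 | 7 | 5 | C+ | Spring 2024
SELECT p.name, COUNT(*) AS n FROM enrollments c JOIN courses p ON c.course_id = p.id GROUP BY p.id, p.name ORDER BY n ASC

Execution result:
name | n
Economics 201 | 1
Music 101 | 4
Databases 301 | 4
CS 101 | 4
Statistics 101 | 5
Math 101 | 5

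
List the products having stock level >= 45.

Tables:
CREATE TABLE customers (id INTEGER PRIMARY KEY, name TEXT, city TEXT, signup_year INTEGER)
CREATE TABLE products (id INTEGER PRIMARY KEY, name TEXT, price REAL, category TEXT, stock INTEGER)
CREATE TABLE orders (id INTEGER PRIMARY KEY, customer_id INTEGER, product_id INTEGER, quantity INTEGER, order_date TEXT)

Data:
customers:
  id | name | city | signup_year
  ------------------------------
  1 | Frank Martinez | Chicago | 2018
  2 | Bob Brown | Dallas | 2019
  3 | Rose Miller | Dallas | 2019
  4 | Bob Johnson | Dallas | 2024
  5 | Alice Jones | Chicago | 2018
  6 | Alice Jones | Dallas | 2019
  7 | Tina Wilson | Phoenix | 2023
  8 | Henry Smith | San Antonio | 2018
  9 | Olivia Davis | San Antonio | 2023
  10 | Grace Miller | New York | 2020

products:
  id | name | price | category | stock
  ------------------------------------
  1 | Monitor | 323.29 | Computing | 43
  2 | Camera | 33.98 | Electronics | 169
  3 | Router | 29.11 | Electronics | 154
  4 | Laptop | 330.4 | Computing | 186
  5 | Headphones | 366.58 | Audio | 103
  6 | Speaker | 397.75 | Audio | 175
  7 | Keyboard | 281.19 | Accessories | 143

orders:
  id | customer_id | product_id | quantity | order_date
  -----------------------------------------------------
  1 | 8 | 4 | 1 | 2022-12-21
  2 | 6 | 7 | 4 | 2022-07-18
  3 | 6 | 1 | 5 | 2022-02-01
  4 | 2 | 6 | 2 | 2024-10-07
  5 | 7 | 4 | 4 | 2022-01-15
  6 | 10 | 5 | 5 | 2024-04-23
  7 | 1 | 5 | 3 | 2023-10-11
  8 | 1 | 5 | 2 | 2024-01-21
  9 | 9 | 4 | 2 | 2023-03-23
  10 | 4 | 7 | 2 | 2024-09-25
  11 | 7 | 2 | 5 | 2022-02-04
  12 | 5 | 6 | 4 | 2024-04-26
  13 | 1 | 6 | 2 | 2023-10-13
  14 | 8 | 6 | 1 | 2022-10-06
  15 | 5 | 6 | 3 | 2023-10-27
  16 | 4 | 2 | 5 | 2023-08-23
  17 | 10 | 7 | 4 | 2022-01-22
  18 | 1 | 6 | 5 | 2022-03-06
SELECT name, stock FROM products WHERE stock >= 45

Execution result:
name | stock
Camera | 169
Router | 154
Laptop | 186
Headphones | 103
Speaker | 175
Keyboard | 143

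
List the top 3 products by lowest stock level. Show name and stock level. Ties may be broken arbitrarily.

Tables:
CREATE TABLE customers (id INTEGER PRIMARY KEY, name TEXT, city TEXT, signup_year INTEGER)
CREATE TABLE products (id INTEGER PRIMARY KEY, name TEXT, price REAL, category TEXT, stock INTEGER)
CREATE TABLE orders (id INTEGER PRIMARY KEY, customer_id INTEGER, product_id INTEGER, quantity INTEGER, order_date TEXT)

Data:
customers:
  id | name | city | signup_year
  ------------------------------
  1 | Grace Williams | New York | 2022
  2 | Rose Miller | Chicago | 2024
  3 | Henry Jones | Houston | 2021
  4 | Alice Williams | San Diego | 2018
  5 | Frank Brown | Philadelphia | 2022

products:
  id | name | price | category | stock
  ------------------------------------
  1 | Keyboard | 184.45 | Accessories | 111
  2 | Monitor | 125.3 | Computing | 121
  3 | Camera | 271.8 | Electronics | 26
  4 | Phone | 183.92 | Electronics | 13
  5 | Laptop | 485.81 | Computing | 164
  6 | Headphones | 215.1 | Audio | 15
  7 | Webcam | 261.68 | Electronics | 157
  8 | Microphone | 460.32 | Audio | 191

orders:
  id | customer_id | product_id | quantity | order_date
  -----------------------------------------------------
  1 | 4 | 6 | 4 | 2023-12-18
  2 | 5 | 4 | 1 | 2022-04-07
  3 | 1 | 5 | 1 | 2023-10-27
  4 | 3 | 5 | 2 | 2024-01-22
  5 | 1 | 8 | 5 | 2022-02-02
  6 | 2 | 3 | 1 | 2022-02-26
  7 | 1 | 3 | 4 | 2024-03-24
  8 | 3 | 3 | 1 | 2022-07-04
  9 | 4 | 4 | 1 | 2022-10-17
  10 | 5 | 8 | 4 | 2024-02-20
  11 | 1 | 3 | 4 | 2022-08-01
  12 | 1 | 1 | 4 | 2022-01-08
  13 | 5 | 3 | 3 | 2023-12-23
SELECT name, stock FROM products ORDER BY stock ASC LIMIT 3

Execution result:
name | stock
Phone | 13
Headphones | 15
Camera | 26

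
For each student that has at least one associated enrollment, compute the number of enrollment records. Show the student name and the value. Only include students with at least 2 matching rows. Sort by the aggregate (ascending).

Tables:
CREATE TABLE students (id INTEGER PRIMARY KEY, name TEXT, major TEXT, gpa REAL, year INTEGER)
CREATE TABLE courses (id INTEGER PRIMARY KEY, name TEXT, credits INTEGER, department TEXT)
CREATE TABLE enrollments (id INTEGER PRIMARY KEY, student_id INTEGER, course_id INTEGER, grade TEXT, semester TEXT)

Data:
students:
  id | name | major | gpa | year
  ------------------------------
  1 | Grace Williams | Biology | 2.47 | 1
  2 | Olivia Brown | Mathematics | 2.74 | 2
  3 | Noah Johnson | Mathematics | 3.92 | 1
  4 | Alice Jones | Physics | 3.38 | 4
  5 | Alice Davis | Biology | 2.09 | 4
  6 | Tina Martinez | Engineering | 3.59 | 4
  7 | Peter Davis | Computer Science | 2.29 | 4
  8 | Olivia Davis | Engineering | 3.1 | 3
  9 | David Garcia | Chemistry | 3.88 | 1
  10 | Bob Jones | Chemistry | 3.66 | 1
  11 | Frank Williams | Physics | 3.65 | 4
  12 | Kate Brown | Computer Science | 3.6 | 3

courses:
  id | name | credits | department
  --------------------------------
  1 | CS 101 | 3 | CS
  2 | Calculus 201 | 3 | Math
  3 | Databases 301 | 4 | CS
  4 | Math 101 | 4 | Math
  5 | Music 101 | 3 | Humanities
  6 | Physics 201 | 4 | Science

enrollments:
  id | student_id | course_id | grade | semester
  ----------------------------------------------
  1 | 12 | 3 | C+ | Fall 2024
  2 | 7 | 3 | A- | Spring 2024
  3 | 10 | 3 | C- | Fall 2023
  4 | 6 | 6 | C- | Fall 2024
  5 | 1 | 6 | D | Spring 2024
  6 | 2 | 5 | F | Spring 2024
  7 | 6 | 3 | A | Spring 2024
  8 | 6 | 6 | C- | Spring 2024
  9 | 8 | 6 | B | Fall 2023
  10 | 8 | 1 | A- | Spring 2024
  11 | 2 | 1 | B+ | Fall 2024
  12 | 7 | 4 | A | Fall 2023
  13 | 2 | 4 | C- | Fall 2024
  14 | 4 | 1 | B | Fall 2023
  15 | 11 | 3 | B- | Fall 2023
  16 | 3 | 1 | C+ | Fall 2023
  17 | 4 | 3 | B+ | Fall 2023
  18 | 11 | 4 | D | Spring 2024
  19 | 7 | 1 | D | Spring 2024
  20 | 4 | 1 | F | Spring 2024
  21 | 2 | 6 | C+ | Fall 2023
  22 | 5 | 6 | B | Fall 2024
SELECT p.name, COUNT(*) AS n FROM enrollments c JOIN students p ON c.student_id = p.id GROUP BY p.id, p.name HAVING COUNT(*) >= 2 ORDER BY n ASC

Execution result:
name | n
Olivia Davis | 2
Frank Williams | 2
Alice Jones | 3
Tina Martinez | 3
Peter Davis | 3
Olivia Brown | 4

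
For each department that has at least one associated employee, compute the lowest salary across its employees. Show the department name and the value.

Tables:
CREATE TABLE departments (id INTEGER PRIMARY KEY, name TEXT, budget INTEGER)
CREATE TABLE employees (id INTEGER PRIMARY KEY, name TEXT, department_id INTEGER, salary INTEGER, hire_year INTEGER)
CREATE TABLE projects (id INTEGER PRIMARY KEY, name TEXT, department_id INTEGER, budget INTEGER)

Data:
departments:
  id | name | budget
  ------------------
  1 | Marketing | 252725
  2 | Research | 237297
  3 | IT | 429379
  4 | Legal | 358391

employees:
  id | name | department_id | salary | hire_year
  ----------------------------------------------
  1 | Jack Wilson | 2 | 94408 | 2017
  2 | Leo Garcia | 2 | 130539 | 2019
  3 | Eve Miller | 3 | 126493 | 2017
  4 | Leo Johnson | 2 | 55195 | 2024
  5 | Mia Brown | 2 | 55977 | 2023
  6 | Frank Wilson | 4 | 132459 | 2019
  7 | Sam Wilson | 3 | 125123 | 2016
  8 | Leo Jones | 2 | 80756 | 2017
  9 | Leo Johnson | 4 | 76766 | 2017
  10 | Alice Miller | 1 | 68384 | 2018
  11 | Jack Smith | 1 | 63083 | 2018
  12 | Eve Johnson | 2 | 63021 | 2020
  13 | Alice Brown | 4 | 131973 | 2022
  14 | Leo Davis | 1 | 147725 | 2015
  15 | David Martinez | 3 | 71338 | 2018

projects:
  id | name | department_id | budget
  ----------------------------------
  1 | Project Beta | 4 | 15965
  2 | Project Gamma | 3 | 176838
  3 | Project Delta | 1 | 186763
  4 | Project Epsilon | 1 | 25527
SELECT p.name, MIN(c.salary) AS min_salary FROM employees c JOIN departments p ON c.department_id = p.id GROUP BY p.id, p.name

Execution result:
name | min_salary
Marketing | 63083
Research | 55195
IT | 71338
Legal | 76766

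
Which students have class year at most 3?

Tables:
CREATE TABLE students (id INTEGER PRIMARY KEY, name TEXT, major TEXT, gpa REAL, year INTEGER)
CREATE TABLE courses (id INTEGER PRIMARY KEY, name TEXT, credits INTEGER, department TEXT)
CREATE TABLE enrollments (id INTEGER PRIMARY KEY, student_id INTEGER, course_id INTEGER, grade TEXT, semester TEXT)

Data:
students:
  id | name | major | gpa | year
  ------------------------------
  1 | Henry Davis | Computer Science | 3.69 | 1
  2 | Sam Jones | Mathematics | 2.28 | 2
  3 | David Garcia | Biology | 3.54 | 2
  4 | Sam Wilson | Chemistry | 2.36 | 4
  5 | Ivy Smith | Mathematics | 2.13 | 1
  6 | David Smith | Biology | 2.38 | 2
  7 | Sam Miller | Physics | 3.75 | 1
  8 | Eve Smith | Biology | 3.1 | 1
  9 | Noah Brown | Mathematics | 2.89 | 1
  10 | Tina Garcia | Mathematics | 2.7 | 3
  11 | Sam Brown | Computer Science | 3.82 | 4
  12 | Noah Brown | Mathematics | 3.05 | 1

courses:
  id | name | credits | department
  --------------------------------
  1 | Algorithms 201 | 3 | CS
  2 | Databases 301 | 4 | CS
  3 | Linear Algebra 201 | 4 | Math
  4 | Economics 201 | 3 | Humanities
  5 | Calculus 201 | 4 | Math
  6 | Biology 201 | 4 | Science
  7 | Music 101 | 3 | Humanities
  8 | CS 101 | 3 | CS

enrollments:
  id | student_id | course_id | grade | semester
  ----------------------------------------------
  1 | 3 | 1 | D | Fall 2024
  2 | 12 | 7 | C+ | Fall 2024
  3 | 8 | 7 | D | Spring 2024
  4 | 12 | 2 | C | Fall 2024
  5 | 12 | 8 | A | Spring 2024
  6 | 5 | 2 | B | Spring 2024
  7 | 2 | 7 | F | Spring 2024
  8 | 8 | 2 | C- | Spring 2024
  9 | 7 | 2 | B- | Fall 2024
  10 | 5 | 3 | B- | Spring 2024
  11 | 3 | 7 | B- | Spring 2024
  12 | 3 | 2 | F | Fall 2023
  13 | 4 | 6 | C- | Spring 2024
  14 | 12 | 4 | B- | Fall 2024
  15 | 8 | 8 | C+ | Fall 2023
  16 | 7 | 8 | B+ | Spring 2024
SELECT name, year FROM students WHERE year <= 3

Execution result:
name | year
Henry Davis | 1
Sam Jones | 2
David Garcia | 2
Ivy Smith | 1
David Smith | 2
Sam Miller | 1
Eve Smith | 1
Noah Brown | 1
Tina Garcia | 3
Noah Brown | 1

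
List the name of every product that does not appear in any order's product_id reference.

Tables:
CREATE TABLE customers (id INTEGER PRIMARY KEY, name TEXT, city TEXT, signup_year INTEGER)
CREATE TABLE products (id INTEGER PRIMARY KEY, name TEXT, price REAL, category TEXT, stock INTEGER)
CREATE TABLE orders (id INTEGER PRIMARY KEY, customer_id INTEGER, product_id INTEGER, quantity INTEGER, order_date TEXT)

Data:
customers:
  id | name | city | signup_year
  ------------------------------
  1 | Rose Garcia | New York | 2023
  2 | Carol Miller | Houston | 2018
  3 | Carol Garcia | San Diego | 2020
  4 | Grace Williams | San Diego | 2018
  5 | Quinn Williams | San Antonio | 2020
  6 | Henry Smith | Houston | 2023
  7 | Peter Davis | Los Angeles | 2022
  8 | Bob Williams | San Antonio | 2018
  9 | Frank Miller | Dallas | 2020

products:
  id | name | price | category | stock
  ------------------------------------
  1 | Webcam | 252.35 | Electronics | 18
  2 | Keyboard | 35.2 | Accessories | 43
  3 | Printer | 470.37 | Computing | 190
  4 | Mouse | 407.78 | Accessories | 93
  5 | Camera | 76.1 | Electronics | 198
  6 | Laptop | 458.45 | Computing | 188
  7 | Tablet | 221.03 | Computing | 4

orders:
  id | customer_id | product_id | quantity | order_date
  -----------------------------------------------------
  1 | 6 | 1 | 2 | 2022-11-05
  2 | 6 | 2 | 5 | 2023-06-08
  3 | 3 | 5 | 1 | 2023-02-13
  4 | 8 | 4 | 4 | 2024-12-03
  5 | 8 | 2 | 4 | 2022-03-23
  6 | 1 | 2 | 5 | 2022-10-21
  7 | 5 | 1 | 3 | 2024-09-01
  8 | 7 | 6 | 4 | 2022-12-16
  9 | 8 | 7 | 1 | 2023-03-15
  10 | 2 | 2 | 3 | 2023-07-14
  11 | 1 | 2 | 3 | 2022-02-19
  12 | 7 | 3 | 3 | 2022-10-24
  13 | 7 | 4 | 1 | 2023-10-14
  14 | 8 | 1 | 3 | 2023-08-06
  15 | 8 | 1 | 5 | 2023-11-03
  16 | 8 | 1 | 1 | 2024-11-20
SELECT p.name FROM products p LEFT JOIN orders c ON c.product_id = p.id WHERE c.id IS NULL

Execution result:
(no rows)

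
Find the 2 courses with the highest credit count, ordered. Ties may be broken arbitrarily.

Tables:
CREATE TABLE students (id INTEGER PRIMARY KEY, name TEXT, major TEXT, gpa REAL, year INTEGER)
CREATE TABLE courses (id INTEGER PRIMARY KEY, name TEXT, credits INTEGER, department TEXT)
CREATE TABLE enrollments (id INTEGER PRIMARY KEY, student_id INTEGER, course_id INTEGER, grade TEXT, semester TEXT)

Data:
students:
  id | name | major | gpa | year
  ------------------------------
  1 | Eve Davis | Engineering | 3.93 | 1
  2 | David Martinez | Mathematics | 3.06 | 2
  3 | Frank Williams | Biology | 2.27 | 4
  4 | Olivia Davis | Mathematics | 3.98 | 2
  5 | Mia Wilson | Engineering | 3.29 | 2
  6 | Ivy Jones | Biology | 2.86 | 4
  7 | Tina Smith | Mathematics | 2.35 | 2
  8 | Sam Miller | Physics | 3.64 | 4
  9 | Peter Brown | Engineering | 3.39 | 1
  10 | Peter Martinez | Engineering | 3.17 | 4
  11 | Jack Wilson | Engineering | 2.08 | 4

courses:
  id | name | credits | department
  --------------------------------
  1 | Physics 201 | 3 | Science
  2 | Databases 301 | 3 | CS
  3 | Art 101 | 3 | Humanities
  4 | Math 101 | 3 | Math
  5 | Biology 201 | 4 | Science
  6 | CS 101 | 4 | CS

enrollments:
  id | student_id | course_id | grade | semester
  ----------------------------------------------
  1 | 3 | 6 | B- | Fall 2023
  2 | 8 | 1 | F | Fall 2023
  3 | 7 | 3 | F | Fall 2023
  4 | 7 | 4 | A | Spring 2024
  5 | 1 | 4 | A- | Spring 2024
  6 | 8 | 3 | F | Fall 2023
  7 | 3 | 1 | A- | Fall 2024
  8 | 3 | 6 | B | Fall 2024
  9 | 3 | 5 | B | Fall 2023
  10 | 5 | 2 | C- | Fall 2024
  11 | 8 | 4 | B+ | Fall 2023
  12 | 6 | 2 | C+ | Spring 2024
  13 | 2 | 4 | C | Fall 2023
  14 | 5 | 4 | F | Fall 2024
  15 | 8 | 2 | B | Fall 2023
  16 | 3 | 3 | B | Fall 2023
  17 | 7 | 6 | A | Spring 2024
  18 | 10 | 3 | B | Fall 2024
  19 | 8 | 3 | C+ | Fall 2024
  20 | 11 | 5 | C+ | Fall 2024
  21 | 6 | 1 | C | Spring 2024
SELECT name, credits FROM courses ORDER BY credits DESC LIMIT 2

Execution result:
name | credits
Biology 201 | 4
CS 101 | 4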